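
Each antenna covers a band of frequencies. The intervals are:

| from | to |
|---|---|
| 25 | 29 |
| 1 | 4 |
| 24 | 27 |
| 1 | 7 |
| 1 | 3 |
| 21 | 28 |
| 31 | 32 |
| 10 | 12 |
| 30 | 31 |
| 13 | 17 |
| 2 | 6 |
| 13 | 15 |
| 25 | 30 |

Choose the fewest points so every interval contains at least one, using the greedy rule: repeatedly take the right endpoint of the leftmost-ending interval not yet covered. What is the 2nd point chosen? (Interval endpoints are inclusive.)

12

Sort by right endpoint; whenever an interval is uncovered, place a point at its right end.
Sorted: [1,3] [1,4] [2,6] [1,7] [10,12] [13,15] [13,17] [24,27] [21,28] [25,29] [25,30] [30,31] [31,32]
{[1,3],[1,4],[2,6],[1,7]} hit by 3; {[10,12]} hit by 12; {[13,15],[13,17]} hit by 15; {[24,27],[21,28],[25,29],[25,30]} hit by 27; {[30,31],[31,32]} hit by 31.
Points: 3, 12, 15, 27, 31 (5 total).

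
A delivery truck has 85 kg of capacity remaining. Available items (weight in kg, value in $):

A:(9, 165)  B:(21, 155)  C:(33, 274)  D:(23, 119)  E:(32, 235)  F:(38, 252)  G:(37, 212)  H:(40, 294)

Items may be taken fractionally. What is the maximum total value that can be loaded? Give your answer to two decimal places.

755.70

Greedy by value/weight ratio, highest first.
Order: A (165/9=18.33) > C (274/33=8.30) > B (155/21=7.38) > H (294/40=7.35) > E (235/32=7.34) > F (252/38=6.63) > G (212/37=5.73) > D (119/23=5.17)
Fill: take A (9 @ 165) → take C (33 @ 274) → take B (21 @ 155) → take 22/40 of H → 161.70; 85/85 used.
Total value = 755.70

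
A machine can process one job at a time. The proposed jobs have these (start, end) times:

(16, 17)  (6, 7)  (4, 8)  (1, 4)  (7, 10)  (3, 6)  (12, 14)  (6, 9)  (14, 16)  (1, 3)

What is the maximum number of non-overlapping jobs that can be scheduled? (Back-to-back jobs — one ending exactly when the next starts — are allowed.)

7

Sorted by end: (1,3)  (1,4)  (3,6)  (6,7)  (4,8)  (6,9)  (7,10)  (12,14)  (14,16)  (16,17)
take (1,3); take (3,6); take (6,7); take (7,10); take (12,14); take (14,16); take (16,17).
Selected 7 jobs.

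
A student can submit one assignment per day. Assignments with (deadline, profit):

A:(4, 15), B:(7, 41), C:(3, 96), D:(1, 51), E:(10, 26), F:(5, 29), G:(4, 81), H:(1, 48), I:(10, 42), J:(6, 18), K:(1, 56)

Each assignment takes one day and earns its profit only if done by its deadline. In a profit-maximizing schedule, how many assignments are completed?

9

Take jobs in profit order; each goes to the latest open slot no later than its deadline.
By profit: C(d3,96), G(d4,81), K(d1,56), D(d1,51), H(d1,48), I(d10,42), B(d7,41), F(d5,29), E(d10,26), J(d6,18), A(d4,15)
C→slot 3; G→slot 4; K→slot 1; D skipped; H skipped; I→slot 10; B→slot 7; F→slot 5; E→slot 9; J→slot 6; A→slot 2.
9 of 11 scheduled.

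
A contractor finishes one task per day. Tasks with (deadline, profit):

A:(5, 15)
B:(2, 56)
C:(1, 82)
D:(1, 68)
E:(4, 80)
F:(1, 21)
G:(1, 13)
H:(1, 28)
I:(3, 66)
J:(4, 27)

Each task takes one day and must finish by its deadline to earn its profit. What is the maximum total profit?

Take jobs in profit order; each goes to the latest open slot no later than its deadline.
By profit: C(d1,82), E(d4,80), D(d1,68), I(d3,66), B(d2,56), H(d1,28), J(d4,27), F(d1,21), A(d5,15), G(d1,13)
C→slot 1; E→slot 4; D skipped; I→slot 3; B→slot 2; H skipped; J skipped; F skipped; A→slot 5; G skipped.
Profit = 82 + 56 + 66 + 80 + 15 = 299

299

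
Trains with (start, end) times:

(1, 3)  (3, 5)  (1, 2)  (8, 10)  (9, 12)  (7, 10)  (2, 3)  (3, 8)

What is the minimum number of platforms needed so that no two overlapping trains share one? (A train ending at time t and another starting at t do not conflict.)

starts: [1, 1, 2, 3, 3, 7, 8, 9]
ends:   [2, 3, 3, 5, 8, 10, 10, 12]
s1→1 s1→2 e2→1 s2→2 e3→1 e3→0 s3→1 s3→2 e5→1 s7→2 e8→1 s8→2 s9→3  — peak 3.

3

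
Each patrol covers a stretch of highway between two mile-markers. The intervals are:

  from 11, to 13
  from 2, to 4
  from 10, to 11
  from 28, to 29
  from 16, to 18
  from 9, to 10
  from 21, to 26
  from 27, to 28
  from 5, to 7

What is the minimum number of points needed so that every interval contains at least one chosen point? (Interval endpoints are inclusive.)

By right end: [2,4]  [5,7]  [9,10]  [10,11]  [11,13]  [16,18]  [21,26]  [27,28]  [28,29]
[2,4] uncovered → point at 4; [5,7] uncovered → point at 7; [9,10] uncovered → point at 10; [11,13] uncovered → point at 13; [16,18] uncovered → point at 18; [21,26] uncovered → point at 26; [27,28] uncovered → point at 28.
Points: 4, 7, 10, 13, 18, 26, 28 (7 total).

7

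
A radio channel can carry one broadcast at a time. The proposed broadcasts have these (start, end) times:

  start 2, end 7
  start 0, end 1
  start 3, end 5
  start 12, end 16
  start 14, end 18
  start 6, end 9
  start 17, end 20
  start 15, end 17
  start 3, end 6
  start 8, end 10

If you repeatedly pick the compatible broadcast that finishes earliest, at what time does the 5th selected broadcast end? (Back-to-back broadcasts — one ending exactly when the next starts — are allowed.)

20

Order by finish time; keep every interval that doesn't clash with the previous kept one.
By end time: (0,1), (3,5), (3,6), (2,7), (6,9), (8,10), (12,16), (15,17), (14,18), (17,20).
Pick (0,1); next start ≥ 1 → (3,5); next start ≥ 5 → (6,9); next start ≥ 9 → (12,16); next start ≥ 16 → (17,20).
Selected: (0,1) (3,5) (6,9) (12,16) (17,20)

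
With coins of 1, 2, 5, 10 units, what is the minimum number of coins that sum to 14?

Greedy: take as many of the largest coin as possible, then repeat with the remainder.
14 − 1×10→4 − 2×2→0
Total coins = 1 + 2 = 3

3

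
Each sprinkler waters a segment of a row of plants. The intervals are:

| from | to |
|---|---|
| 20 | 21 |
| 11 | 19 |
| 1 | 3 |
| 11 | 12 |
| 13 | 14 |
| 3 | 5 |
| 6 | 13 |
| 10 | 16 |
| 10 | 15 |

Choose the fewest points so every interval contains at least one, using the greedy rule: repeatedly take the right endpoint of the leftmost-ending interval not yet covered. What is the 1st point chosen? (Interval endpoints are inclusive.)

Process intervals by earliest right end; each time one isn't hit yet, stab at its right endpoint.
By right end: [1,3]  [3,5]  [11,12]  [6,13]  [13,14]  [10,15]  [10,16]  [11,19]  [20,21]
[1,3] uncovered → point at 3; [11,12] uncovered → point at 12; [13,14] uncovered → point at 14; [20,21] uncovered → point at 21.
Points: 3, 12, 14, 21 (4 total).

3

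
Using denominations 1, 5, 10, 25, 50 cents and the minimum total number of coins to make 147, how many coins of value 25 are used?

147 − 2×50→47 − 1×25→22 − 2×10→2 − 2×1→0
Count of 25: 1

1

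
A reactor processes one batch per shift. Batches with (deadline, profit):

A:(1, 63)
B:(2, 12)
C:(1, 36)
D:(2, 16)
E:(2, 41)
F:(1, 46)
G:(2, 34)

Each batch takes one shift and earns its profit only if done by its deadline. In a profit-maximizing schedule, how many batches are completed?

Take jobs in profit order; each goes to the latest open slot no later than its deadline.
Profit order: A=63 F=46 E=41 C=36 G=34 D=16 B=12
Assign: A→slot 1, F skipped, E→slot 2, C skipped, G skipped, D skipped, B skipped.
Slots: [1:A] [2:E]
2 of 7 scheduled.

2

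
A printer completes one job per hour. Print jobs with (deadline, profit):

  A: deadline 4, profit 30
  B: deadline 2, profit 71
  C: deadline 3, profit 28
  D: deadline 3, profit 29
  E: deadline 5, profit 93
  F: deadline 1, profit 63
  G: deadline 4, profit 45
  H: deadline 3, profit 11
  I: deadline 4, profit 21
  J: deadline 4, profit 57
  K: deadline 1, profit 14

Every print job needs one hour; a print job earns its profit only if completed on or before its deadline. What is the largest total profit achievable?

Take jobs in profit order; each goes to the latest open slot no later than its deadline.
Profit order: E=93 B=71 F=63 J=57 G=45 A=30 D=29 C=28 I=21 K=14 H=11
Assign: E→slot 5, B→slot 2, F→slot 1, J→slot 4, G→slot 3, A skipped, D skipped, C skipped, I skipped, K skipped, H skipped.
Slots: [1:F] [2:B] [3:G] [4:J] [5:E]
Profit = 63 + 71 + 45 + 57 + 93 = 329

329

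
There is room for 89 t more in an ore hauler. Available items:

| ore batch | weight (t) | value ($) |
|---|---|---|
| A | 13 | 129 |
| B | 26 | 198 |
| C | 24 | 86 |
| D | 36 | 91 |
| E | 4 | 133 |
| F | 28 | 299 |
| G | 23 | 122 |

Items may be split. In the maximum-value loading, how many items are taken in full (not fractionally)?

4

Ratios (sorted): E 33.25, F 10.68, A 9.92, B 7.62, G 5.30, C 3.58, D 2.53
take E (4 @ 133); take F (28 @ 299); take A (13 @ 129); take B (26 @ 198); take 18/23 of G → 95.48. Capacity used 89/89.
4 item(s) taken whole; one partial (take 18/23 of G).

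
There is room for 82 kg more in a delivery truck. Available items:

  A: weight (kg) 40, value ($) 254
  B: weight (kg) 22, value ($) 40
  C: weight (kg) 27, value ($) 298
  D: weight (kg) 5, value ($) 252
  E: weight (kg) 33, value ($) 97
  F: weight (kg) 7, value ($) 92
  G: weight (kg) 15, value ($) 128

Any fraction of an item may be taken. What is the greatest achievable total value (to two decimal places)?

947.80

Sort by value per unit weight and fill in that order.
Ratios (sorted): D 50.40, F 13.14, C 11.04, G 8.53, A 6.35, E 2.94, B 1.82
take D (5 @ 252); take F (7 @ 92); take C (27 @ 298); take G (15 @ 128); take 28/40 of A → 177.80. Capacity used 82/82.
Total value = 947.80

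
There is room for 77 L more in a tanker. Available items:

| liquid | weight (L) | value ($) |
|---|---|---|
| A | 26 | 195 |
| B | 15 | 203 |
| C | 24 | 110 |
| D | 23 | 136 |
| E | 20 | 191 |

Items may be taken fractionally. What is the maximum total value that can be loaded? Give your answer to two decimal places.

683.61

Sort by value per unit weight and fill in that order.
Order: B (203/15=13.53) > E (191/20=9.55) > A (195/26=7.50) > D (136/23=5.91) > C (110/24=4.58)
Fill: take B (15 @ 203) → take E (20 @ 191) → take A (26 @ 195) → take 16/23 of D → 94.61; 77/77 used.
Total value = 683.61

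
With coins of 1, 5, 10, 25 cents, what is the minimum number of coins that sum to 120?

6

Use the largest denomination that fits, subtract, and repeat.
120 − 4×25→20 − 2×10→0
Total coins = 4 + 2 = 6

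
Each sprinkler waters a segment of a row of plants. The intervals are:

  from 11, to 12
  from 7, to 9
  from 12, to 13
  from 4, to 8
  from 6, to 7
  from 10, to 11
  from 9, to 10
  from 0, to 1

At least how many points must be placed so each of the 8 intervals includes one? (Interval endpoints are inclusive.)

Sorted: [0,1] [6,7] [4,8] [7,9] [9,10] [10,11] [11,12] [12,13]
{[0,1]} hit by 1; {[6,7],[4,8],[7,9]} hit by 7; {[9,10],[10,11]} hit by 10; {[11,12],[12,13]} hit by 12.
Points: 1, 7, 10, 12 (4 total).

4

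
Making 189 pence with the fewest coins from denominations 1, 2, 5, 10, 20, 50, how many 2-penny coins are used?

189 = 3×50 + 1×20 + 1×10 + 1×5 + 2×2
Count of 2: 2

2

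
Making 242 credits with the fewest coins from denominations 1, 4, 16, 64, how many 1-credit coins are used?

Use the largest denomination that fits, subtract, and repeat.
242 = 3×64 + 3×16 + 2×1
Count of 1: 2

2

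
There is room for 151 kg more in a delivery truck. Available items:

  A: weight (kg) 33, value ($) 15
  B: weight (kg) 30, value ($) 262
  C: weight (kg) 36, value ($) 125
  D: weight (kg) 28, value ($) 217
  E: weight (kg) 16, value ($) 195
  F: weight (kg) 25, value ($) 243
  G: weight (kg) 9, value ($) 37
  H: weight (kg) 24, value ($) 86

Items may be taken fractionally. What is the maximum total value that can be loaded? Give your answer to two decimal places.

Greedy by value/weight ratio, highest first.
Ratios (sorted): E 12.19, F 9.72, B 8.73, D 7.75, G 4.11, H 3.58, C 3.47, A 0.45
take E (16 @ 195); take F (25 @ 243); take B (30 @ 262); take D (28 @ 217); take G (9 @ 37); take H (24 @ 86); take 19/36 of C → 65.97. Capacity used 151/151.
Total value = 1105.97

1105.97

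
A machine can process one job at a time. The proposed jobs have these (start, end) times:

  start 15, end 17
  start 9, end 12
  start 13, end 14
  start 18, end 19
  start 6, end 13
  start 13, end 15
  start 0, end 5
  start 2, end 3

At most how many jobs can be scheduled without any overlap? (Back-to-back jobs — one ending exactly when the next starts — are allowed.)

5

Greedy by earliest finish: after sorting by end time, pick each interval compatible with the last pick.
Sorted by end: (2,3)  (0,5)  (9,12)  (6,13)  (13,14)  (13,15)  (15,17)  (18,19)
take (2,3); take (9,12); take (13,14); take (15,17); take (18,19).
Selected 5 jobs.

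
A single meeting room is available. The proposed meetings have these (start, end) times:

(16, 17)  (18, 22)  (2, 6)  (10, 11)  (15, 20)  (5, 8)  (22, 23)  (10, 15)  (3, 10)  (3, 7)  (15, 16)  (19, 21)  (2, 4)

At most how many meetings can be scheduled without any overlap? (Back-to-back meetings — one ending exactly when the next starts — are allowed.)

7

By end time: (2,4), (2,6), (3,7), (5,8), (3,10), (10,11), (10,15), (15,16), (16,17), (15,20), (19,21), (18,22), (22,23).
Pick (2,4); next start ≥ 4 → (5,8); next start ≥ 8 → (10,11); next start ≥ 11 → (15,16); next start ≥ 16 → (16,17); next start ≥ 17 → (19,21); next start ≥ 21 → (22,23).
Selected 7 meetings.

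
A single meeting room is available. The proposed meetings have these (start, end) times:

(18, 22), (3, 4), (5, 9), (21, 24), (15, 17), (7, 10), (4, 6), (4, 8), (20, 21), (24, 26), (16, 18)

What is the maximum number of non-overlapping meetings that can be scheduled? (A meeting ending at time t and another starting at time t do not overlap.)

7

By end time: (3,4), (4,6), (4,8), (5,9), (7,10), (15,17), (16,18), (20,21), (18,22), (21,24), (24,26).
Pick (3,4); next start ≥ 4 → (4,6); next start ≥ 6 → (7,10); next start ≥ 10 → (15,17); next start ≥ 17 → (20,21); next start ≥ 21 → (21,24); next start ≥ 24 → (24,26).
Selected 7 meetings.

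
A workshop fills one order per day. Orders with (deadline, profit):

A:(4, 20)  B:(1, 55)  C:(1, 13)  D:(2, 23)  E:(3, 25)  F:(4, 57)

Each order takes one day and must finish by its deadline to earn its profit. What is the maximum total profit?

160

Sort by profit descending; place each in the latest free slot ≤ its deadline.
Profit order: F=57 B=55 E=25 D=23 A=20 C=13
Assign: F→slot 4, B→slot 1, E→slot 3, D→slot 2, A skipped, C skipped.
Slots: [1:B] [2:D] [3:E] [4:F]
Profit = 55 + 23 + 25 + 57 = 160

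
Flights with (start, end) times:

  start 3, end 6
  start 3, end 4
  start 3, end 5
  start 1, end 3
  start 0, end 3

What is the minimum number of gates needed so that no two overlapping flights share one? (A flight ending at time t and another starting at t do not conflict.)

starts: [0, 1, 3, 3, 3]
ends:   [3, 3, 4, 5, 6]
s0→1 s1→2 e3→1 e3→0 s3→1 s3→2 s3→3  — peak 3.

3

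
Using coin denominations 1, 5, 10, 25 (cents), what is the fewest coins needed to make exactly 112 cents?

7

Use the largest denomination that fits, subtract, and repeat.
112 = 4×25 + 1×10 + 2×1
Total coins = 4 + 1 + 2 = 7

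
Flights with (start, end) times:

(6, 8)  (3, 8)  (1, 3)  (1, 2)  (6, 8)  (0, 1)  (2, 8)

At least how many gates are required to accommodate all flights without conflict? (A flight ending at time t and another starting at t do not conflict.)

Count concurrent intervals with a sweep; the peak is the room count.
starts: [0, 1, 1, 2, 3, 6, 6]
ends:   [1, 2, 3, 8, 8, 8, 8]
s0→1 e1→0 s1→1 s1→2 e2→1 s2→2 e3→1 s3→2 s6→3 s6→4  — peak 4.

4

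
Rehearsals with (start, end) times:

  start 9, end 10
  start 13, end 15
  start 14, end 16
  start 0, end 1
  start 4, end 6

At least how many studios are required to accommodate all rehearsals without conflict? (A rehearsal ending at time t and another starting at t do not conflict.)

2

The answer is the maximum number of intervals overlapping at any instant.
starts: [0, 4, 9, 13, 14]
ends:   [1, 6, 10, 15, 16]
s0→1 e1→0 s4→1 e6→0 s9→1 e10→0 s13→1 s14→2  — peak 2.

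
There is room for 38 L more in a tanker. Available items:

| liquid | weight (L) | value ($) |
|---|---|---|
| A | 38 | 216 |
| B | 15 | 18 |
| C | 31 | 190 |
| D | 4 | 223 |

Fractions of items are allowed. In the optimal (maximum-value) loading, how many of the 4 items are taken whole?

Sort by value per unit weight and fill in that order.
Order: D (223/4=55.75) > C (190/31=6.13) > A (216/38=5.68) > B (18/15=1.20)
Fill: take D (4 @ 223) → take C (31 @ 190) → take 3/38 of A → 17.05; 38/38 used.
2 item(s) taken whole; one partial (take 3/38 of A).

2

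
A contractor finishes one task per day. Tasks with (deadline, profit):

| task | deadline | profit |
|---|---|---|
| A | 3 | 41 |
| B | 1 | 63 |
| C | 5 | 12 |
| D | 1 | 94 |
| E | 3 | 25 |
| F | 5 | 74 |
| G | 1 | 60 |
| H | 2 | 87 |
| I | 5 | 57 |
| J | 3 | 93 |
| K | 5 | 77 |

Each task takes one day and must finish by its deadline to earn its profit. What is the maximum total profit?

Take jobs in profit order; each goes to the latest open slot no later than its deadline.
Profit order: D=94 J=93 H=87 K=77 F=74 B=63 G=60 I=57 A=41 E=25 C=12
Assign: D→slot 1, J→slot 3, H→slot 2, K→slot 5, F→slot 4, B skipped, G skipped, I skipped, A skipped, E skipped, C skipped.
Slots: [1:D] [2:H] [3:J] [4:F] [5:K]
Profit = 94 + 87 + 93 + 74 + 77 = 425

425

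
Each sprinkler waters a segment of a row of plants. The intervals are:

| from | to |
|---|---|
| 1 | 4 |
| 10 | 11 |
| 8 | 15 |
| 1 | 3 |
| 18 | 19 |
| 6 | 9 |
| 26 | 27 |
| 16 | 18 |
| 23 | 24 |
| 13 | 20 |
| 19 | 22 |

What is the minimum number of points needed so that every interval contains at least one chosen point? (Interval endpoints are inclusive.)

7

Process intervals by earliest right end; each time one isn't hit yet, stab at its right endpoint.
By right end: [1,3]  [1,4]  [6,9]  [10,11]  [8,15]  [16,18]  [18,19]  [13,20]  [19,22]  [23,24]  [26,27]
[1,3] uncovered → point at 3; [6,9] uncovered → point at 9; [10,11] uncovered → point at 11; [16,18] uncovered → point at 18; [19,22] uncovered → point at 22; [23,24] uncovered → point at 24; [26,27] uncovered → point at 27.
Points: 3, 9, 11, 18, 22, 24, 27 (7 total).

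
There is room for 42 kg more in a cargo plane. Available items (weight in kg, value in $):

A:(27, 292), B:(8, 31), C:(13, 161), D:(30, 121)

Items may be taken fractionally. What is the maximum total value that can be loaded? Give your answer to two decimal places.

461.07

Sort by value per unit weight and fill in that order.
Ratios (sorted): C 12.38, A 10.81, D 4.03, B 3.88
take C (13 @ 161); take A (27 @ 292); take 2/30 of D → 8.07. Capacity used 42/42.
Total value = 461.07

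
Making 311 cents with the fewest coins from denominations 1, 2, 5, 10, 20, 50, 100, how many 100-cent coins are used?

Use the largest denomination that fits, subtract, and repeat.
311 − 3×100→11 − 1×10→1 − 1×1→0
Count of 100: 3

3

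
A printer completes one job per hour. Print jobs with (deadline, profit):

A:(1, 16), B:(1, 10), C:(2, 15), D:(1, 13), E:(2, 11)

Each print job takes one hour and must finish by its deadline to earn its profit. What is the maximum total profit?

Take jobs in profit order; each goes to the latest open slot no later than its deadline.
By profit: A(d1,16), C(d2,15), D(d1,13), E(d2,11), B(d1,10)
A→slot 1; C→slot 2; D skipped; E skipped; B skipped.
Profit = 16 + 15 = 31

31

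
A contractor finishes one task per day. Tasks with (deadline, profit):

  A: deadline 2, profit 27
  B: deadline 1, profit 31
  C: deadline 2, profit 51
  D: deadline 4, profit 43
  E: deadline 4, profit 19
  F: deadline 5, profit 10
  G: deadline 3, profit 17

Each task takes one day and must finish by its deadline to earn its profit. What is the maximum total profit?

154

Profit order: C=51 D=43 B=31 A=27 E=19 G=17 F=10
Assign: C→slot 2, D→slot 4, B→slot 1, A skipped, E→slot 3, G skipped, F→slot 5.
Slots: [1:B] [2:C] [3:E] [4:D] [5:F]
Profit = 31 + 51 + 19 + 43 + 10 = 154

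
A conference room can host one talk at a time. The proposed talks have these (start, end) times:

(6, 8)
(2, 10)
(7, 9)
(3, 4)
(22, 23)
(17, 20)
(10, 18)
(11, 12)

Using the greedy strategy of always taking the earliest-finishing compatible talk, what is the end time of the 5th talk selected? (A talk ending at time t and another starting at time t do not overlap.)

23

By end time: (3,4), (6,8), (7,9), (2,10), (11,12), (10,18), (17,20), (22,23).
Pick (3,4); next start ≥ 4 → (6,8); next start ≥ 8 → (11,12); next start ≥ 12 → (17,20); next start ≥ 20 → (22,23).
Selected: (3,4) (6,8) (11,12) (17,20) (22,23)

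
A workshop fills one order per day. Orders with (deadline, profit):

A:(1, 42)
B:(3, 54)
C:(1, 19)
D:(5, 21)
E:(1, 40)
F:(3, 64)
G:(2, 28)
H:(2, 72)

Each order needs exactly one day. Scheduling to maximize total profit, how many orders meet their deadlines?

4

Profit order: H=72 F=64 B=54 A=42 E=40 G=28 D=21 C=19
Assign: H→slot 2, F→slot 3, B→slot 1, A skipped, E skipped, G skipped, D→slot 5, C skipped.
Slots: [1:B] [2:H] [3:F] [5:D]
4 of 8 scheduled.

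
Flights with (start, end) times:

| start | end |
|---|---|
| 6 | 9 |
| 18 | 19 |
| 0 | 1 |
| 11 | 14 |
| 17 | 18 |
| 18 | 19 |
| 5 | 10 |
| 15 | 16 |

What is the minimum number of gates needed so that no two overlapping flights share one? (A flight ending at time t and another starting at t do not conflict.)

2

The answer is the maximum number of intervals overlapping at any instant.
starts: [0, 5, 6, 11, 15, 17, 18, 18]
ends:   [1, 9, 10, 14, 16, 18, 19, 19]
s0→1 e1→0 s5→1 s6→2  — peak 2.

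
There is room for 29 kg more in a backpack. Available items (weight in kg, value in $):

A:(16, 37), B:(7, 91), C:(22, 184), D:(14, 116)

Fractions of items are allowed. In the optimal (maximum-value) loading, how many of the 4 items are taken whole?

Ratios (sorted): B 13.00, C 8.36, D 8.29, A 2.31
take B (7 @ 91); take C (22 @ 184). Capacity used 29/29.
2 item(s) taken whole.

2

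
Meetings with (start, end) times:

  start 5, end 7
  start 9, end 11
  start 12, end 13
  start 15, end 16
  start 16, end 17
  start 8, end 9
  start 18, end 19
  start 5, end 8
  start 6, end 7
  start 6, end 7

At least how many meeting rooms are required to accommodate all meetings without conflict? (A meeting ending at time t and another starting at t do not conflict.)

Count concurrent intervals with a sweep; the peak is the room count.
Events (time:±→running): 5:+→1 5:+→2 6:+→3 6:+→4 … peak 4.

4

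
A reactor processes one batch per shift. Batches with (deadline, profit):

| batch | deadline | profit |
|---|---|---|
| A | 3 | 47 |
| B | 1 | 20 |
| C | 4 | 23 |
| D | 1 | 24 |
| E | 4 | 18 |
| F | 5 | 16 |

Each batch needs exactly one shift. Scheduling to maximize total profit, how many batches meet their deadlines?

5

Sort by profit descending; place each in the latest free slot ≤ its deadline.
Profit order: A=47 D=24 C=23 B=20 E=18 F=16
Assign: A→slot 3, D→slot 1, C→slot 4, B skipped, E→slot 2, F→slot 5.
Slots: [1:D] [2:E] [3:A] [4:C] [5:F]
5 of 6 scheduled.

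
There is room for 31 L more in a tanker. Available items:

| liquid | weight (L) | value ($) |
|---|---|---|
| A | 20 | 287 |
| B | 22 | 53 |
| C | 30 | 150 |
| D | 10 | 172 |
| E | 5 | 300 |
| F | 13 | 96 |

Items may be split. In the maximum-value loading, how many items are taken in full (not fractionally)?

Order: E (300/5=60.00) > D (172/10=17.20) > A (287/20=14.35) > F (96/13=7.38) > C (150/30=5.00) > B (53/22=2.41)
Fill: take E (5 @ 300) → take D (10 @ 172) → take 16/20 of A → 229.60; 31/31 used.
2 item(s) taken whole; one partial (take 16/20 of A).

2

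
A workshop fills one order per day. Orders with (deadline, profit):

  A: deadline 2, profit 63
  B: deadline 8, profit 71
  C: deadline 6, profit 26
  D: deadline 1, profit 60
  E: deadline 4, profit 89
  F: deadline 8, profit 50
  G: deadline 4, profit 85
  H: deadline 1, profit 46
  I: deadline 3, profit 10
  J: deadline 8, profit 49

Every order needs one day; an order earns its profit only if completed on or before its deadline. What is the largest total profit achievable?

493

Take jobs in profit order; each goes to the latest open slot no later than its deadline.
By profit: E(d4,89), G(d4,85), B(d8,71), A(d2,63), D(d1,60), F(d8,50), J(d8,49), H(d1,46), C(d6,26), I(d3,10)
E→slot 4; G→slot 3; B→slot 8; A→slot 2; D→slot 1; F→slot 7; J→slot 6; H skipped; C→slot 5; I skipped.
Profit = 60 + 63 + 85 + 89 + 26 + 49 + 50 + 71 = 493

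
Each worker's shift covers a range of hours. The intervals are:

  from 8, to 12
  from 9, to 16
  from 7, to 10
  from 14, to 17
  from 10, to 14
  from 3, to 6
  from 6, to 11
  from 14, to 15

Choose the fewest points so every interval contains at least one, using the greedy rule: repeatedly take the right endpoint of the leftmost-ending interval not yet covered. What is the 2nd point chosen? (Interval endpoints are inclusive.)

Sorted: [3,6] [7,10] [6,11] [8,12] [10,14] [14,15] [9,16] [14,17]
{[3,6]} hit by 6; {[7,10],[6,11],[8,12],[10,14]} hit by 10; {[14,15],[9,16],[14,17]} hit by 15.
Points: 6, 10, 15 (3 total).

10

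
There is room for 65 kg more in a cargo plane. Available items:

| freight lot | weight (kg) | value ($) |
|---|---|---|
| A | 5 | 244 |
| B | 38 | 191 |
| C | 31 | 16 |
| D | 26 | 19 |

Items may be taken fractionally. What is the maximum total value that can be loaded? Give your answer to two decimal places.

451.08

Ratios (sorted): A 48.80, B 5.03, D 0.73, C 0.52
take A (5 @ 244); take B (38 @ 191); take 22/26 of D → 16.08. Capacity used 65/65.
Total value = 451.08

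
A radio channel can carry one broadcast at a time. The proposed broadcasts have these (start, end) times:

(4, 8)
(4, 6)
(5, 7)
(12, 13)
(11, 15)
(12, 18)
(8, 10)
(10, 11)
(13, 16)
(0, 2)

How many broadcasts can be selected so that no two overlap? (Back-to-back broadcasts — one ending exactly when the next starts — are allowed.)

6

Sort by end time and greedily take each interval whose start is ≥ the last chosen end.
Sorted by end: (0,2)  (4,6)  (5,7)  (4,8)  (8,10)  (10,11)  (12,13)  (11,15)  (13,16)  (12,18)
take (0,2); take (4,6); skip (5,7); skip (4,8); take (8,10); take (10,11); take (12,13); take (13,16).
Selected 6 broadcasts.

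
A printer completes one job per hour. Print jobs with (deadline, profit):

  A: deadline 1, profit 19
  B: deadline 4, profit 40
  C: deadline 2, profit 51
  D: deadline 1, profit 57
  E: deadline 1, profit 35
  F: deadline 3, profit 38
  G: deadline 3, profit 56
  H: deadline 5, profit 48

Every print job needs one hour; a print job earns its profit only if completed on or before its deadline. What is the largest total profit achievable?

252

Profit order: D=57 G=56 C=51 H=48 B=40 F=38 E=35 A=19
Assign: D→slot 1, G→slot 3, C→slot 2, H→slot 5, B→slot 4, F skipped, E skipped, A skipped.
Slots: [1:D] [2:C] [3:G] [4:B] [5:H]
Profit = 57 + 51 + 56 + 40 + 48 = 252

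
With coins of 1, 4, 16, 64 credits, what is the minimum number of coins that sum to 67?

4

Use the largest denomination that fits, subtract, and repeat.
67 − 1×64→3 − 3×1→0
Total coins = 1 + 3 = 4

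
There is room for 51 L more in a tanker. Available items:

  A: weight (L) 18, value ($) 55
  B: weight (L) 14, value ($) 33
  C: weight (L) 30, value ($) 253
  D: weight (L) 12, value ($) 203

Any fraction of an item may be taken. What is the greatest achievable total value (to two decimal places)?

483.50

Greedy by value/weight ratio, highest first.
Ratios (sorted): D 16.92, C 8.43, A 3.06, B 2.36
take D (12 @ 203); take C (30 @ 253); take 9/18 of A → 27.50. Capacity used 51/51.
Total value = 483.50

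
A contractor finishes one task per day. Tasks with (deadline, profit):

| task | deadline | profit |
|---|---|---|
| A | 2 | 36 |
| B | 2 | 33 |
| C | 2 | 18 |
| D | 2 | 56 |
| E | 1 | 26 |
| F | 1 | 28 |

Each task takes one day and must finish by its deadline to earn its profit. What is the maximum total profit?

Take jobs in profit order; each goes to the latest open slot no later than its deadline.
By profit: D(d2,56), A(d2,36), B(d2,33), F(d1,28), E(d1,26), C(d2,18)
D→slot 2; A→slot 1; B skipped; F skipped; E skipped; C skipped.
Profit = 36 + 56 = 92

92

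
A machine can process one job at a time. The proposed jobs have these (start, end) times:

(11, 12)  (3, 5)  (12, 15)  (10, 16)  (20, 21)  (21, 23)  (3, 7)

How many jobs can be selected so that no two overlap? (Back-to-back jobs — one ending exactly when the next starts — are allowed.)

By end time: (3,5), (3,7), (11,12), (12,15), (10,16), (20,21), (21,23).
Pick (3,5); next start ≥ 5 → (11,12); next start ≥ 12 → (12,15); next start ≥ 15 → (20,21); next start ≥ 21 → (21,23).
Selected 5 jobs.

5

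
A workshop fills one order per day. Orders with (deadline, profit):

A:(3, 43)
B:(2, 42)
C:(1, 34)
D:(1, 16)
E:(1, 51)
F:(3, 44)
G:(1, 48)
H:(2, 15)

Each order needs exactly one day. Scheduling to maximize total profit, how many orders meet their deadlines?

3

By profit: E(d1,51), G(d1,48), F(d3,44), A(d3,43), B(d2,42), C(d1,34), D(d1,16), H(d2,15)
E→slot 1; G skipped; F→slot 3; A→slot 2; B skipped; C skipped; D skipped; H skipped.
3 of 8 scheduled.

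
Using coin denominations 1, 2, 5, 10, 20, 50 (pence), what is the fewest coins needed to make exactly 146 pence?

Greedy: take as many of the largest coin as possible, then repeat with the remainder.
146 − 2×50→46 − 2×20→6 − 1×5→1 − 1×1→0
Total coins = 2 + 2 + 1 + 1 = 6

6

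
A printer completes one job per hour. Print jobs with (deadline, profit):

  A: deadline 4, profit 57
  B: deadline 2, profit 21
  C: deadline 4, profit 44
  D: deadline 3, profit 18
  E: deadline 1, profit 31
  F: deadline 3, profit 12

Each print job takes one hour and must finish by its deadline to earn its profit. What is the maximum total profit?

Take jobs in profit order; each goes to the latest open slot no later than its deadline.
Profit order: A=57 C=44 E=31 B=21 D=18 F=12
Assign: A→slot 4, C→slot 3, E→slot 1, B→slot 2, D skipped, F skipped.
Slots: [1:E] [2:B] [3:C] [4:A]
Profit = 31 + 21 + 44 + 57 = 153

153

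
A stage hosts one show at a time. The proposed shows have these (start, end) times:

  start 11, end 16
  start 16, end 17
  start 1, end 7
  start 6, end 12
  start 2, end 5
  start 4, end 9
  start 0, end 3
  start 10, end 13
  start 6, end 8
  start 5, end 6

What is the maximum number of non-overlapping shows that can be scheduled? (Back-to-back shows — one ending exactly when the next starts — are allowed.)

5

Sorted by end: (0,3)  (2,5)  (5,6)  (1,7)  (6,8)  (4,9)  (6,12)  (10,13)  (11,16)  (16,17)
take (0,3); skip (2,5); take (5,6); take (6,8); take (10,13); take (16,17).
Selected 5 shows.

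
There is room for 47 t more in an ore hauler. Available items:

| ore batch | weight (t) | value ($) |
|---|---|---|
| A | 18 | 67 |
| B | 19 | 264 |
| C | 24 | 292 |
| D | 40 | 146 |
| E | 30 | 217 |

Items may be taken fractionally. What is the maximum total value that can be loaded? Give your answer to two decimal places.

Greedy by value/weight ratio, highest first.
Order: B (264/19=13.89) > C (292/24=12.17) > E (217/30=7.23) > A (67/18=3.72) > D (146/40=3.65)
Fill: take B (19 @ 264) → take C (24 @ 292) → take 4/30 of E → 28.93; 47/47 used.
Total value = 584.93

584.93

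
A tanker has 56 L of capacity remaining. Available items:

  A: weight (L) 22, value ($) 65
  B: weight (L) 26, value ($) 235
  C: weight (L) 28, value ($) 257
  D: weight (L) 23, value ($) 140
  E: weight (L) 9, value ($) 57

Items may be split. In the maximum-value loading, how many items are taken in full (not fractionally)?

2

Ratios (sorted): C 9.18, B 9.04, E 6.33, D 6.09, A 2.95
take C (28 @ 257); take B (26 @ 235); take 2/9 of E → 12.67. Capacity used 56/56.
2 item(s) taken whole; one partial (take 2/9 of E).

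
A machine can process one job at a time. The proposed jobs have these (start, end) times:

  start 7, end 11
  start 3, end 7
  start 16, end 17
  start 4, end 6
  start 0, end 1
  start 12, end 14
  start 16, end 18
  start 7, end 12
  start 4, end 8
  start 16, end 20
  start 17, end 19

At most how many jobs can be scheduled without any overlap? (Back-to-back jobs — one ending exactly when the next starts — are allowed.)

6

By end time: (0,1), (4,6), (3,7), (4,8), (7,11), (7,12), (12,14), (16,17), (16,18), (17,19), (16,20).
Pick (0,1); next start ≥ 1 → (4,6); next start ≥ 6 → (7,11); next start ≥ 11 → (12,14); next start ≥ 14 → (16,17); next start ≥ 17 → (17,19).
Selected 6 jobs.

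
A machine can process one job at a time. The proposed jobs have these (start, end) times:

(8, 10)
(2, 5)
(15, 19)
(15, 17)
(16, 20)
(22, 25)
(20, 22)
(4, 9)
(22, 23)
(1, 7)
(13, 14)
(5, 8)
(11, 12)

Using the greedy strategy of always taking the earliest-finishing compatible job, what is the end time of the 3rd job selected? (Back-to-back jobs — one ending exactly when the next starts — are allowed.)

Sort by end time and greedily take each interval whose start is ≥ the last chosen end.
By end time: (2,5), (1,7), (5,8), (4,9), (8,10), (11,12), (13,14), (15,17), (15,19), (16,20), (20,22), (22,23), (22,25).
Pick (2,5); next start ≥ 5 → (5,8); next start ≥ 8 → (8,10); next start ≥ 10 → (11,12); next start ≥ 12 → (13,14); next start ≥ 14 → (15,17); next start ≥ 17 → (20,22); next start ≥ 22 → (22,23).
Selected: (2,5) (5,8) (8,10) (11,12) (13,14) (15,17) (20,22) (22,23)

10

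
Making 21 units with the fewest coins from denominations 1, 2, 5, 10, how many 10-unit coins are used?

2

21 − 2×10→1 − 1×1→0
Count of 10: 2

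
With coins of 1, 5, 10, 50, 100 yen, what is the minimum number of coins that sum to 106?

Use the largest denomination that fits, subtract, and repeat.
106 = 1×100 + 1×5 + 1×1
Total coins = 1 + 1 + 1 = 3

3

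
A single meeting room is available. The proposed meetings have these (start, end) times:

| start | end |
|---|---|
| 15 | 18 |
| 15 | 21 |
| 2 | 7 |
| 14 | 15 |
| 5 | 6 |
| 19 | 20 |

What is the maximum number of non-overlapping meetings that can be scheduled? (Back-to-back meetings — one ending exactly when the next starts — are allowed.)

Greedy by earliest finish: after sorting by end time, pick each interval compatible with the last pick.
Sorted by end: (5,6)  (2,7)  (14,15)  (15,18)  (19,20)  (15,21)
take (5,6); take (14,15); take (15,18); take (19,20).
Selected 4 meetings.

4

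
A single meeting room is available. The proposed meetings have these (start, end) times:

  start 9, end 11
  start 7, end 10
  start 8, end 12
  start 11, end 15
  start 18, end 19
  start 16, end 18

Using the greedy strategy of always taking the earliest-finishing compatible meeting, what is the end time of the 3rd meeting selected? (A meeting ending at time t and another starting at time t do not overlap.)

Sorted by end: (7,10)  (9,11)  (8,12)  (11,15)  (16,18)  (18,19)
take (7,10); skip (9,11); take (11,15); take (16,18); take (18,19).
Selected: (7,10) (11,15) (16,18) (18,19)

18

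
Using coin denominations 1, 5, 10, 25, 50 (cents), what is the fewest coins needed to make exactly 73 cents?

Greedy: take as many of the largest coin as possible, then repeat with the remainder.
73 = 1×50 + 2×10 + 3×1
Total coins = 1 + 2 + 3 = 6

6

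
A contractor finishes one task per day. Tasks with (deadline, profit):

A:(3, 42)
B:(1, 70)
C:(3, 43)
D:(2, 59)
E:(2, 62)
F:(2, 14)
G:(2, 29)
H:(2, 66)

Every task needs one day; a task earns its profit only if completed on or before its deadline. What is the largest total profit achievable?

Take jobs in profit order; each goes to the latest open slot no later than its deadline.
By profit: B(d1,70), H(d2,66), E(d2,62), D(d2,59), C(d3,43), A(d3,42), G(d2,29), F(d2,14)
B→slot 1; H→slot 2; E skipped; D skipped; C→slot 3; A skipped; G skipped; F skipped.
Profit = 70 + 66 + 43 = 179

179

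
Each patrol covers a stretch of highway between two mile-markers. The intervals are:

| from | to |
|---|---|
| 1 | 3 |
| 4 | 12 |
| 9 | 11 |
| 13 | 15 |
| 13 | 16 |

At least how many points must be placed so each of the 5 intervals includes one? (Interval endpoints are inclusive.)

3

Sort by right endpoint; whenever an interval is uncovered, place a point at its right end.
Sorted: [1,3] [9,11] [4,12] [13,15] [13,16]
{[1,3]} hit by 3; {[9,11],[4,12]} hit by 11; {[13,15],[13,16]} hit by 15.
Points: 3, 11, 15 (3 total).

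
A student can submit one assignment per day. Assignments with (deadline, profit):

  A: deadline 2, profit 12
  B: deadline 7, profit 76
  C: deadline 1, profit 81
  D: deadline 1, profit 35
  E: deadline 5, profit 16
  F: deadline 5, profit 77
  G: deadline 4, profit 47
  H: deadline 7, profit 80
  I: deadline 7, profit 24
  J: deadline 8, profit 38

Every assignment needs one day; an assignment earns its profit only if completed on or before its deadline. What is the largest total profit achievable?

439

Profit order: C=81 H=80 F=77 B=76 G=47 J=38 D=35 I=24 E=16 A=12
Assign: C→slot 1, H→slot 7, F→slot 5, B→slot 6, G→slot 4, J→slot 8, D skipped, I→slot 3, E→slot 2, A skipped.
Slots: [1:C] [2:E] [3:I] [4:G] [5:F] [6:B] [7:H] [8:J]
Profit = 81 + 16 + 24 + 47 + 77 + 76 + 80 + 38 = 439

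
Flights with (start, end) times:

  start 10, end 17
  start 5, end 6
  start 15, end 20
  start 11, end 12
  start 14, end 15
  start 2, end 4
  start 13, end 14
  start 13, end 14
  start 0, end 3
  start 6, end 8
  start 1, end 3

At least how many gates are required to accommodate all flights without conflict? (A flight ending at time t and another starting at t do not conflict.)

3

The answer is the maximum number of intervals overlapping at any instant.
Events (time:±→running): 0:+→1 1:+→2 2:+→3 … peak 3.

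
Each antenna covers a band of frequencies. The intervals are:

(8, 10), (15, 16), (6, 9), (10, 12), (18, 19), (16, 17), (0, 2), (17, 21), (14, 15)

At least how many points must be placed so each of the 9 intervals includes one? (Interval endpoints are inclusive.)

Sorted: [0,2] [6,9] [8,10] [10,12] [14,15] [15,16] [16,17] [18,19] [17,21]
{[0,2]} hit by 2; {[6,9],[8,10]} hit by 9; {[10,12]} hit by 12; {[14,15],[15,16]} hit by 15; {[16,17]} hit by 17; {[18,19],[17,21]} hit by 19.
Points: 2, 9, 12, 15, 17, 19 (6 total).

6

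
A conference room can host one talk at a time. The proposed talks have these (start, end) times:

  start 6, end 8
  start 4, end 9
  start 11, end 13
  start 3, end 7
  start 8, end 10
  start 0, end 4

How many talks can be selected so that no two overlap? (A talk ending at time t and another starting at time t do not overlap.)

Sort by end time and greedily take each interval whose start is ≥ the last chosen end.
By end time: (0,4), (3,7), (6,8), (4,9), (8,10), (11,13).
Pick (0,4); next start ≥ 4 → (6,8); next start ≥ 8 → (8,10); next start ≥ 10 → (11,13).
Selected 4 talks.

4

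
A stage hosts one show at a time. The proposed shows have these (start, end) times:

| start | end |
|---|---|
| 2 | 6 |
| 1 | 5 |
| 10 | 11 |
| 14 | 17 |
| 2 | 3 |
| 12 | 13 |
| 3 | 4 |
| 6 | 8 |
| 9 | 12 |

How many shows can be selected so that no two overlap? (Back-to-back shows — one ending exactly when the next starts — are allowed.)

Sorted by end: (2,3)  (3,4)  (1,5)  (2,6)  (6,8)  (10,11)  (9,12)  (12,13)  (14,17)
take (2,3); take (3,4); skip (1,5); take (6,8); take (10,11); take (12,13); take (14,17).
Selected 6 shows.

6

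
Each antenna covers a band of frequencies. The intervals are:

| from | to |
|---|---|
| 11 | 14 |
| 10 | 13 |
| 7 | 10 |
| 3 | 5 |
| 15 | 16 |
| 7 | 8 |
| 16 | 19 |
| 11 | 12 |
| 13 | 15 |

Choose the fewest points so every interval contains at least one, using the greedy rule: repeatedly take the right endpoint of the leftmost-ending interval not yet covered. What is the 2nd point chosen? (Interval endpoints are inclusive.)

Sort by right endpoint; whenever an interval is uncovered, place a point at its right end.
By right end: [3,5]  [7,8]  [7,10]  [11,12]  [10,13]  [11,14]  [13,15]  [15,16]  [16,19]
[3,5] uncovered → point at 5; [7,8] uncovered → point at 8; [11,12] uncovered → point at 12; [13,15] uncovered → point at 15; [16,19] uncovered → point at 19.
Points: 5, 8, 12, 15, 19 (5 total).

8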